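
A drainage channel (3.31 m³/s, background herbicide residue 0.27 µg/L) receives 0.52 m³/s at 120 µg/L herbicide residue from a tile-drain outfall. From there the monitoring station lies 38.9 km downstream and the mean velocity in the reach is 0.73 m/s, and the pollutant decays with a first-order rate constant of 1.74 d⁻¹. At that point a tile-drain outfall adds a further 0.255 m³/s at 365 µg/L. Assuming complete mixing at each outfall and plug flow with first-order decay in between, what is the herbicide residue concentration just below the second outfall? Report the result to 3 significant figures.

28.1 µg/L

Mixed concentration C = ΣQC/ΣQ = (3.310·0.2700 + 0.5200·120.0) / 3.830 = 63.29/3.830 = 16.53 µg/L; combined flow 3.830 m³/s.
Travel time t = 38.9·1000 / 0.73 = 53290 s = 14.80 h.
Applying C = C₀e^(−kt): 16.53 × 0.3419 = 5.651 µg/L.
Second outfall: C = (3.830·5.651 + 0.2550·365.0)/4.085 = 28.08 µg/L.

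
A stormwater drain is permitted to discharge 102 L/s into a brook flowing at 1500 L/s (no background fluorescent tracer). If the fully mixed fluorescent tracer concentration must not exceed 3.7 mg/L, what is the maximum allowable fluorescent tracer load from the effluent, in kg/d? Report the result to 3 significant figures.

512 kg/d

Mass balance at the limit: 1500·0 + 102.0·Cₑ = 1602·3.7 → Cₑ = 58.11 mg/L.
102.0 L/s = 0.1020 m³/s. Load = 0.1020 m³/s × 58.11 g/m³ × 86 400 s/d = 512.1 kg/d.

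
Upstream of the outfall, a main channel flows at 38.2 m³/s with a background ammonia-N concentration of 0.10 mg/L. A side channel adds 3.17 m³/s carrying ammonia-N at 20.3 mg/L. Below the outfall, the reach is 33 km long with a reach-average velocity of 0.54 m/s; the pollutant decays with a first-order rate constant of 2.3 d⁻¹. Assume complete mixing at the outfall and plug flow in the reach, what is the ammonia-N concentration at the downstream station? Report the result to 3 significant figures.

0.324 mg/L

Mass balance: C = (38.20·0.1000 + 3.170·20.30) / 41.37 = 68.17/41.37 = 1.648 mg/L.
Travel time t = 33·1000 / 0.54 = 61110 s = 16.98 h.
Applying C = C₀e^(−kt): 1.648 × 0.1966 = 0.3239 mg/L.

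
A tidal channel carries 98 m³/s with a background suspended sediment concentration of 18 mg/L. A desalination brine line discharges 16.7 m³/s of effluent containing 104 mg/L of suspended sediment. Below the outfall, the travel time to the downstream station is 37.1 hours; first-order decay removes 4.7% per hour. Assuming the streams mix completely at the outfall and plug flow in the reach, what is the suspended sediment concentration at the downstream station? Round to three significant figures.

5.12 mg/L

Mass balance: C = (98.00·18.00 + 16.70·104.0) / 114.7 = 3501/114.7 = 30.52 mg/L.
4.7%/h lost → k = −ln(1 − 0.047) = 0.04814 h⁻¹.
Applying C = C₀e^(−kt): 30.52 × 0.1676 = 5.116 mg/L.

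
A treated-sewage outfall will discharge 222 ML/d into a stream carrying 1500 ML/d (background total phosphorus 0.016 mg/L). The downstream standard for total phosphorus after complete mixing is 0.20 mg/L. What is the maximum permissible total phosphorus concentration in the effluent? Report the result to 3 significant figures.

1.44 mg/L

At the limit, (Qr·Cr + Qe·Cₑ)/(Qr + Qe) = 0.20:
Cₑ = (1722·0.20 − 1500·0.01600) / 222.0 = 1.443 mg/L.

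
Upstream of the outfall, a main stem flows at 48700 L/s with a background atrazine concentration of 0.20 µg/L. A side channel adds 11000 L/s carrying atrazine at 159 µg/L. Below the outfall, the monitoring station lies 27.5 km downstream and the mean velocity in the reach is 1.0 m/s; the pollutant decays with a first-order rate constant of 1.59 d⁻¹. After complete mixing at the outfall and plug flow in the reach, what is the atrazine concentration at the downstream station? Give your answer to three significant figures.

17.8 µg/L

Mass balance: C = (48700·0.2000 + 11000·159.0) / 59700 = 1759000/59700 = 29.46 µg/L.
Travel time t = 27.5·1000 / 1.0 = 27500 s = 7.639 h.
Decay over the reach: 29.46·exp(−kt) = 29.46·0.6029 = 17.76 µg/L.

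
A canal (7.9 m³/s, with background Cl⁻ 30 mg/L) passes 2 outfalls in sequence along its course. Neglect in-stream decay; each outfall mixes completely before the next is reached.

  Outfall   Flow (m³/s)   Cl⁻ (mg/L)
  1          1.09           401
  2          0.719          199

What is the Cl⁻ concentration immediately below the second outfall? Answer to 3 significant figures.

84.2 mg/L

Outfall 1: combined Q = 8.990 m³/s; C = (7.900·30.00 + 1.090·401.0)/8.990 = 74.98 mg/L.
Outfall 2: combined Q = 9.709 m³/s; C = (8.990·74.98 + 0.7190·199.0)/9.709 = 84.17 mg/L.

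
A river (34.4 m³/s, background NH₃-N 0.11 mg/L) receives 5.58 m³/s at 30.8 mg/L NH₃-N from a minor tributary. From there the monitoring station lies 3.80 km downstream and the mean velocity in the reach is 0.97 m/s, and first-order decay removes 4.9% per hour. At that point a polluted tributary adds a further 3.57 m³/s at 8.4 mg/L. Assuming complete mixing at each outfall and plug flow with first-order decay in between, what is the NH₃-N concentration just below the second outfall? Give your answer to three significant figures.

Flow-weighted average: C = (34.40·0.1100 + 5.580·30.80) / 39.98 = 175.6/39.98 = 4.393 mg/L; combined flow 39.98 m³/s.
Travel time t = 3.80·1000 / 0.97 = 3918 s = 1.088 h.
4.9%/h lost → k = −ln(1 − 0.049) = 0.05024 h⁻¹.
After decay, C = 4.393 × e^(−kt) = 4.393 × 0.9468 = 4.160 mg/L.
Second outfall: C = (39.98·4.160 + 3.570·8.400)/43.55 = 4.507 mg/L.

4.51 mg/L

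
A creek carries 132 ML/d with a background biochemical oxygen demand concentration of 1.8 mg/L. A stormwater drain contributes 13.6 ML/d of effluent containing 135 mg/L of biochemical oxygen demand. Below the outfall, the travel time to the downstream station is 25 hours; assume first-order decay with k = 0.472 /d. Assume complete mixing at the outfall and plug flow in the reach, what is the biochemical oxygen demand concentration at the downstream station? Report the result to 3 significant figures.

8.71 mg/L

Mixed concentration C = ΣQC/ΣQ = (132.0·1.800 + 13.60·135.0) / 145.6 = 2074/145.6 = 14.24 mg/L.
First-order decay: C = 14.24·exp(−k·t) = 14.24·0.6116 = 8.710 mg/L.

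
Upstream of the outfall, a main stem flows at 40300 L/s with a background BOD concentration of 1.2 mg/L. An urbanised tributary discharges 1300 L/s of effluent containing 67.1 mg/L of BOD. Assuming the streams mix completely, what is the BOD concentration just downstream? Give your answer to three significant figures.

Mixed concentration C = ΣQC/ΣQ = (40300·1.200 + 1300·67.10) / 41600 = 135600/41600 = 3.259 mg/L.

3.26 mg/L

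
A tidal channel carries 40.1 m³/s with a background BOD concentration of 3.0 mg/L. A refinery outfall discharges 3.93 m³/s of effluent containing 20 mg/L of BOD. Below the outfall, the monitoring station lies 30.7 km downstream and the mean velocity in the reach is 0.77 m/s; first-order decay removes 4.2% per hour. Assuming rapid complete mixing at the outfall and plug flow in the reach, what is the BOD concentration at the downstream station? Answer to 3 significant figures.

Conservation of mass: C = (40.10·3.000 + 3.930·20.00) / 44.03 = 198.9/44.03 = 4.517 mg/L.
Travel time t = 30.7·1000 / 0.77 = 39870 s = 11.08 h.
4.2%/h lost → k = −ln(1 − 0.042) = 0.04291 h⁻¹.
First-order decay: C = 4.517·exp(−k·t) = 4.517·0.6218 = 2.809 mg/L.

2.81 mg/L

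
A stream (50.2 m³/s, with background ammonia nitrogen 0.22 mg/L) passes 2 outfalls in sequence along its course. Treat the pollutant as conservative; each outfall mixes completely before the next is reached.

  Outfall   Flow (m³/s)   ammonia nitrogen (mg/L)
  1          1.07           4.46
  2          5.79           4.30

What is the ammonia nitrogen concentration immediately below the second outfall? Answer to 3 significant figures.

0.714 mg/L

After outfall 1: Q = 50.20 + 1.070 = 51.27 m³/s; C = (50.20·0.2200 + 1.070·4.460)/51.27 = 0.3085 mg/L.
After outfall 2: Q = 51.27 + 5.790 = 57.06 m³/s; C = (51.27·0.3085 + 5.790·4.300)/57.06 = 0.7135 mg/L.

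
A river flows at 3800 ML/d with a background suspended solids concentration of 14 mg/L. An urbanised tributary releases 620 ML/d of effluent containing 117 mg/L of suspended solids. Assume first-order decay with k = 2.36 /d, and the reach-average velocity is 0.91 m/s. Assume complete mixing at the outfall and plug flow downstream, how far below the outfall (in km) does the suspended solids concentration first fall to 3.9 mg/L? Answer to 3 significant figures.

Conservation of mass: C = (3800·14.00 + 620.0·117.0) / 4420 = 125700/4420 = 28.45 mg/L.
Set 28.45·exp(−k·t) = 3.9 → t = ln(28.45/3.9)/k = 72750 s = 20.21 h.
Distance = v·t = 0.91·72750 = 66200 m = 66.20 km.

66.2 km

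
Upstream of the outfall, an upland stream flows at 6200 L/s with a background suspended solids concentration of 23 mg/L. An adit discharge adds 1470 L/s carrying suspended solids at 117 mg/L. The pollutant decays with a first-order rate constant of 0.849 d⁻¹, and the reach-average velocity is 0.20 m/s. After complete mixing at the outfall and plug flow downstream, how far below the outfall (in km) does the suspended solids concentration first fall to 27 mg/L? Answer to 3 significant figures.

8.51 km

Mass balance: C = (6200·23.00 + 1470·117.0) / 7670 = 314600/7670 = 41.02 mg/L.
Set 41.02·exp(−k·t) = 27 → t = ln(41.02/27)/k = 42550 s = 11.82 h.
Distance = v·t = 0.20·42550 = 8510 m = 8.510 km.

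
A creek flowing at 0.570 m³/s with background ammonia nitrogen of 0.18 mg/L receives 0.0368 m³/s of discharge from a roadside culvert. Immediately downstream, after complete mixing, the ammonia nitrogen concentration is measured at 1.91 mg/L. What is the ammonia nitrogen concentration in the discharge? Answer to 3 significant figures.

Mass balance: 0.5700·0.1800 + 0.03680·Cₑ = 0.6068·1.910
→ Cₑ = (0.6068·1.910 − 0.5700·0.1800) / 0.03680 = 28.71 mg/L.

28.7 mg/L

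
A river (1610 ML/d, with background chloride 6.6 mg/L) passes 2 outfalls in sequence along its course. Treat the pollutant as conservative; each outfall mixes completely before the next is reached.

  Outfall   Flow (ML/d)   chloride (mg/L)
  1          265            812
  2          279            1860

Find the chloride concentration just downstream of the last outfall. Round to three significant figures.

346 mg/L

Outfall 1: combined Q = 1875 ML/d; C = (1610·6.600 + 265.0·812.0)/1875 = 120.4 mg/L.
Outfall 2: combined Q = 2154 ML/d; C = (1875·120.4 + 279.0·1860)/2154 = 345.8 mg/L.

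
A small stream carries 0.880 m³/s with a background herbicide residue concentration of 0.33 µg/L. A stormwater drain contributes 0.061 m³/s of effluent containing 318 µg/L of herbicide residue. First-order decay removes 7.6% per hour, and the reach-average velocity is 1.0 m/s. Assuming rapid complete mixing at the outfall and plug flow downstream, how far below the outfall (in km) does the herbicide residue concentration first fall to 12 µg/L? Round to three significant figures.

25.3 km

Conservation of mass: C = (0.8800·0.3300 + 0.06100·318.0) / 0.9410 = 19.69/0.9410 = 20.92 µg/L.
7.6%/h lost → k = −ln(1 − 0.076) = 0.07904 h⁻¹.
Set 20.92·exp(−k·t) = 12 → t = ln(20.92/12)/k = 25320 s = 7.033 h.
Distance = v·t = 1.0·25320 = 25320 m = 25.32 km.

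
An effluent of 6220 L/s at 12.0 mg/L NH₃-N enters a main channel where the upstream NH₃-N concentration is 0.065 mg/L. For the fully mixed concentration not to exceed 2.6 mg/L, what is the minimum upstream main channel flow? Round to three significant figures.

Set C_mix = 2.6: (Q·0.06500 + 6220·12.00) / (Q + 6220) = 2.6
→ Q = 6220·(12.00 − 2.6)/(2.6 − 0.06500) = 23060 L/s.

23100 L/s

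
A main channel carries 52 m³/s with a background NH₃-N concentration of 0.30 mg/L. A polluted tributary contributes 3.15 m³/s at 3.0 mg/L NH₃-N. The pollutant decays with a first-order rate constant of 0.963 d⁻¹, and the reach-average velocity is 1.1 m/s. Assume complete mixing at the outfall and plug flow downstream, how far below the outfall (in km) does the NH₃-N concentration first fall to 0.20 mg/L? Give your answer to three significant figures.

81.0 km

After mixing, C = (52.00·0.3000 + 3.150·3.000) / 55.15 = 25.05/55.15 = 0.4542 mg/L.
Set 0.4542·exp(−k·t) = 0.20 → t = ln(0.4542/0.20)/k = 73590 s = 20.44 h.
Distance = v·t = 1.1·73590 = 80950 m = 80.95 km.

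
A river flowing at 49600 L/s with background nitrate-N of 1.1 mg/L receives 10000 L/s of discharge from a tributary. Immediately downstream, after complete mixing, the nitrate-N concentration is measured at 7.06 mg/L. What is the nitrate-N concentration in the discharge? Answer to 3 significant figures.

Mass balance: 49600·1.100 + 10000·Cₑ = 59600·7.060
→ Cₑ = (59600·7.060 − 49600·1.100) / 10000 = 36.62 mg/L.

36.6 mg/L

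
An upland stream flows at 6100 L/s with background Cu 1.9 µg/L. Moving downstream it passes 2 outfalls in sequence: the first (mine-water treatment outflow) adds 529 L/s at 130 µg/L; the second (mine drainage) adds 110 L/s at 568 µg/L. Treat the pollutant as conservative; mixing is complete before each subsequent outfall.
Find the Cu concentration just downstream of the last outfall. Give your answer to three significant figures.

After outfall 1: Q = 6100 + 529.0 = 6629 L/s; C = (6100·1.900 + 529.0·130.0)/6629 = 12.12 µg/L.
After outfall 2: Q = 6629 + 110.0 = 6739 L/s; C = (6629·12.12 + 110.0·568.0)/6739 = 21.20 µg/L.

21.2 µg/L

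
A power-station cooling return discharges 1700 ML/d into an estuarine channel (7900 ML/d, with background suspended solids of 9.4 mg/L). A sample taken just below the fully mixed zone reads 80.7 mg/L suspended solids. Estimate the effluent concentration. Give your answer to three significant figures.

Mass balance: 7900·9.400 + 1700·Cₑ = 9600·80.70
→ Cₑ = (9600·80.70 − 7900·9.400) / 1700 = 412.0 mg/L.

412 mg/L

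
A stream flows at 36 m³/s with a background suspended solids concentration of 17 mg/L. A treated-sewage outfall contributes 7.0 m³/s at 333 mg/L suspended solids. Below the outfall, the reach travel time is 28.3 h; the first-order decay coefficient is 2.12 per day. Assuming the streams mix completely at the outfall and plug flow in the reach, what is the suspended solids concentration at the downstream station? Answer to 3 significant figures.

Mixed concentration C = ΣQC/ΣQ = (36.00·17.00 + 7.000·333.0) / 43.00 = 2943/43.00 = 68.44 mg/L.
After decay, C = 68.44 × e^(−kt) = 68.44 × 0.08210 = 5.619 mg/L.

5.62 mg/L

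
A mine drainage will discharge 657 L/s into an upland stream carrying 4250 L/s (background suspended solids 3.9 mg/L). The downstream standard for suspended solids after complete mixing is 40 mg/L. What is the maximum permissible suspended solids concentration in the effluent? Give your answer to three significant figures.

At the limit, (Qr·Cr + Qe·Cₑ)/(Qr + Qe) = 40:
Cₑ = (4907·40 − 4250·3.900) / 657.0 = 273.5 mg/L.

274 mg/L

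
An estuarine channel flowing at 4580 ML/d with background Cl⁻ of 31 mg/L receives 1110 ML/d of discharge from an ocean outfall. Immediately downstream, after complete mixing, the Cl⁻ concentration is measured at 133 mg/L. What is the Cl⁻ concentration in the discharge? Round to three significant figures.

Mass balance: 4580·31.00 + 1110·Cₑ = 5690·133.0
→ Cₑ = (5690·133.0 − 4580·31.00) / 1110 = 553.9 mg/L.

554 mg/L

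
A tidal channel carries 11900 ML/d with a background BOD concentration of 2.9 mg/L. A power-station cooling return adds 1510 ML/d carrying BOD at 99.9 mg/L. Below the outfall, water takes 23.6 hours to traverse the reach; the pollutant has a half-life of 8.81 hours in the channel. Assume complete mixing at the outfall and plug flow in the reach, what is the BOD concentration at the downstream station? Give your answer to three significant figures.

2.16 mg/L

Mass balance: C = (11900·2.900 + 1510·99.90) / 13410 = 185400/13410 = 13.82 mg/L.
Half-life 8.81 h → k = ln 2 / 8.81 = 0.07868 h⁻¹ = 1.888 d⁻¹.
First-order decay: C = 13.82·exp(−k·t) = 13.82·0.1562 = 2.159 mg/L.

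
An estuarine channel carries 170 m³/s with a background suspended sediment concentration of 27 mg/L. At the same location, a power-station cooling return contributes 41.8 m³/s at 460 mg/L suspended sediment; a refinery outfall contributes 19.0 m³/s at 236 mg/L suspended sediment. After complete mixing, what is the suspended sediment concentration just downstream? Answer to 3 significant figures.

123 mg/L

Flow-weighted average: C = (170.0·27.00 + 41.80·460.0 + 19.00·236.0) / 230.8 = 28300/230.8 = 122.6 mg/L.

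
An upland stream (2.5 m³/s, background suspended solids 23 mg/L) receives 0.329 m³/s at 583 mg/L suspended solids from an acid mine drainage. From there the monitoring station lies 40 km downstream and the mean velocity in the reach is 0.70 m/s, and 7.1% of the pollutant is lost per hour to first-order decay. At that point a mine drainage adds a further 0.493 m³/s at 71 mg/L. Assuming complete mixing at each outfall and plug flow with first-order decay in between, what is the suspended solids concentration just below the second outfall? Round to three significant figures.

Mixed concentration C = ΣQC/ΣQ = (2.500·23.00 + 0.3290·583.0) / 2.829 = 249.3/2.829 = 88.13 mg/L; combined flow 2.829 m³/s.
Travel time t = 40·1000 / 0.70 = 57140 s = 15.87 h.
7.1%/h lost → k = −ln(1 − 0.071) = 0.07365 h⁻¹.
Applying C = C₀e^(−kt): 88.13 × 0.3107 = 27.38 mg/L.
Second outfall: C = (2.829·27.38 + 0.4930·71.00)/3.322 = 33.85 mg/L.

33.9 mg/L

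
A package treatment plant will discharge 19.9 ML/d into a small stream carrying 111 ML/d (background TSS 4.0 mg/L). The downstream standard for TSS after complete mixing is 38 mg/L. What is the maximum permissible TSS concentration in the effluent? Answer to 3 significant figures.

228 mg/L

At the limit, (Qr·Cr + Qe·Cₑ)/(Qr + Qe) = 38:
Cₑ = (130.9·38 − 111.0·4.000) / 19.90 = 227.6 mg/L.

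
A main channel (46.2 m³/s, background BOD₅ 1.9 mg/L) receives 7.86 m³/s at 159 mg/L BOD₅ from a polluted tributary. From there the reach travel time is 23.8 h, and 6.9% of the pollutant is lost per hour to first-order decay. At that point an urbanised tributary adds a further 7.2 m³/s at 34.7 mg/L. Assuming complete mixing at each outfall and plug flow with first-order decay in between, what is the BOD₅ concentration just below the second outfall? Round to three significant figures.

Conservation of mass: C = (46.20·1.900 + 7.860·159.0) / 54.06 = 1338/54.06 = 24.74 mg/L; combined flow 54.06 m³/s.
6.9%/h lost → k = −ln(1 − 0.069) = 0.07150 h⁻¹.
First-order decay: C = 24.74·exp(−k·t) = 24.74·0.1824 = 4.513 mg/L.
Second outfall: C = (54.06·4.513 + 7.200·34.70)/61.26 = 8.061 mg/L.

8.06 mg/L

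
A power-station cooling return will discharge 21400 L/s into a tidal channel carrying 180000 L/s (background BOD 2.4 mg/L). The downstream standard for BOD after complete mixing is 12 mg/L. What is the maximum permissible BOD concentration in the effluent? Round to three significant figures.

At the limit, (Qr·Cr + Qe·Cₑ)/(Qr + Qe) = 12:
Cₑ = (201400·12 − 180000·2.400) / 21400 = 92.75 mg/L.

92.7 mg/L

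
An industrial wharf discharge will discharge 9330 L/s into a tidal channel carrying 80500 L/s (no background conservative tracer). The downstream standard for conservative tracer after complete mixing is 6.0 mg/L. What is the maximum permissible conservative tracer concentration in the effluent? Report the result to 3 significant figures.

At the limit, (Qr·Cr + Qe·Cₑ)/(Qr + Qe) = 6.0:
Cₑ = (89830·6.0 − 80500·0) / 9330 = 57.77 mg/L.

57.8 mg/L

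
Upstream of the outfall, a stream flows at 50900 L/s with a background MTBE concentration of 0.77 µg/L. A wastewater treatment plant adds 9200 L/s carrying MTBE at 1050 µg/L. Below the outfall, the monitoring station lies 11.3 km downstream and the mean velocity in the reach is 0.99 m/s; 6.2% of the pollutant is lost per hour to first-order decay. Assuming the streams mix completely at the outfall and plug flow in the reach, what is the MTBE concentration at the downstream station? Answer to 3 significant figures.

Flow-weighted average: C = (50900·0.7700 + 9200·1050) / 60100 = 9699000/60100 = 161.4 µg/L.
Travel time t = 11.3·1000 / 0.99 = 11410 s = 3.171 h.
6.2%/h lost → k = −ln(1 − 0.062) = 0.06401 h⁻¹.
After decay, C = 161.4 × e^(−kt) = 161.4 × 0.8163 = 131.7 µg/L.

132 µg/L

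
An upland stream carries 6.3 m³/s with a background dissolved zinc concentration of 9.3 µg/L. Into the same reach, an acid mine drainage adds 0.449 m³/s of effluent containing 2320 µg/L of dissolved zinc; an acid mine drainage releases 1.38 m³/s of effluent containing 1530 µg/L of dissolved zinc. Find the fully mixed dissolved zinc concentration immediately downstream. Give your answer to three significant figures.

Mass balance: C = (6.300·9.300 + 0.4490·2320 + 1.380·1530) / 8.129 = 3212/8.129 = 395.1 µg/L.

395 µg/L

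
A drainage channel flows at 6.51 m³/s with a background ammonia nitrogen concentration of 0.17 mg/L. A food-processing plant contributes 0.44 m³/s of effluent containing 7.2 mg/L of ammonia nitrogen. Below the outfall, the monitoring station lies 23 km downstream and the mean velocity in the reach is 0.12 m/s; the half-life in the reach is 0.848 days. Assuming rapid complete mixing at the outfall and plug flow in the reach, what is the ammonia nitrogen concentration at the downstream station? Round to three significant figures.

0.100 mg/L

Conservation of mass: C = (6.510·0.1700 + 0.4400·7.200) / 6.950 = 4.275/6.950 = 0.6151 mg/L.
Travel time t = 23·1000 / 0.12 = 191700 s = 53.24 h.
Half-life 0.848 d → k = ln 2 / 0.848 = 0.8174 d⁻¹.
First-order decay: C = 0.6151·exp(−k·t) = 0.6151·0.1631 = 0.1003 mg/L.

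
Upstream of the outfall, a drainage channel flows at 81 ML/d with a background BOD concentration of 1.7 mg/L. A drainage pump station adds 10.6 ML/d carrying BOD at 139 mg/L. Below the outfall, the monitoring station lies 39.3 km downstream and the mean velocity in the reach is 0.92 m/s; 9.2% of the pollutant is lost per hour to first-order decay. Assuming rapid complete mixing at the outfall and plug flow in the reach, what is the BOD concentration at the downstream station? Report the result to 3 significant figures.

5.60 mg/L

Mass balance: C = (81.00·1.700 + 10.60·139.0) / 91.60 = 1611/91.60 = 17.59 mg/L.
Travel time t = 39.3·1000 / 0.92 = 42720 s = 11.87 h.
9.2%/h lost → k = −ln(1 − 0.092) = 0.09651 h⁻¹.
Applying C = C₀e^(−kt): 17.59 × 0.3182 = 5.596 mg/L.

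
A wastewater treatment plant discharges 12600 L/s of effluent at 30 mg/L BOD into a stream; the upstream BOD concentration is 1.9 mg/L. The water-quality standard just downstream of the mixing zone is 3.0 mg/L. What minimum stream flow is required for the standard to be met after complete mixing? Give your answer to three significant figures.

309000 L/s

Set C_mix = 3.0: (Q·1.900 + 12600·30.00) / (Q + 12600) = 3.0
→ Q = 12600·(30.00 − 3.0)/(3.0 − 1.900) = 309300 L/s.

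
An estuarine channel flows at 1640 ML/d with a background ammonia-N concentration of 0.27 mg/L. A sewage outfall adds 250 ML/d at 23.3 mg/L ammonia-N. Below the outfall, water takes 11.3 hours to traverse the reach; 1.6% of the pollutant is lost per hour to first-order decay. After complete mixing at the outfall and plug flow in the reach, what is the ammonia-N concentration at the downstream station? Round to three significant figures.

2.76 mg/L

Conservation of mass: C = (1640·0.2700 + 250.0·23.30) / 1890 = 6268/1890 = 3.316 mg/L.
1.6%/h lost → k = −ln(1 − 0.016) = 0.01613 h⁻¹.
After decay, C = 3.316 × e^(−kt) = 3.316 × 0.8334 = 2.764 mg/L.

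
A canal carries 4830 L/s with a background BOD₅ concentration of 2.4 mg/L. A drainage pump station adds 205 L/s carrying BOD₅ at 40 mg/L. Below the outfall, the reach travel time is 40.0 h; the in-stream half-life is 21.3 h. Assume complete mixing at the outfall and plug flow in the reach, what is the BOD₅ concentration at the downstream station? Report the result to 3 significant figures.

1.07 mg/L

Mixed concentration C = ΣQC/ΣQ = (4830·2.400 + 205.0·40.00) / 5035 = 19790/5035 = 3.931 mg/L.
Half-life 21.3 h → k = ln 2 / 21.3 = 0.03254 h⁻¹ = 0.7810 d⁻¹.
Decay over the reach: 3.931·exp(−kt) = 3.931·0.2721 = 1.069 mg/L.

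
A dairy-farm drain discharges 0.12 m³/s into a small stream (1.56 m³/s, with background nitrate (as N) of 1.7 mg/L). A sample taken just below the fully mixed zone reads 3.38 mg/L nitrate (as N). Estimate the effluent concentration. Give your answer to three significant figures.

Mass balance: 1.560·1.700 + 0.1200·Cₑ = 1.680·3.380
→ Cₑ = (1.680·3.380 − 1.560·1.700) / 0.1200 = 25.22 mg/L.

25.2 mg/L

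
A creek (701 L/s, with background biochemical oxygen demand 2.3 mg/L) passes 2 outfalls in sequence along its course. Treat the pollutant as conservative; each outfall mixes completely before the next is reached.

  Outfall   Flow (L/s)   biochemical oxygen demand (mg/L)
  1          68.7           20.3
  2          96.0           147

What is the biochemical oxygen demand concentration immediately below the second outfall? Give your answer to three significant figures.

19.8 mg/L

After outfall 1: Q = 701.0 + 68.70 = 769.7 L/s; C = (701.0·2.300 + 68.70·20.30)/769.7 = 3.907 mg/L.
After outfall 2: Q = 769.7 + 96.00 = 865.7 L/s; C = (769.7·3.907 + 96.00·147.0)/865.7 = 19.77 mg/L.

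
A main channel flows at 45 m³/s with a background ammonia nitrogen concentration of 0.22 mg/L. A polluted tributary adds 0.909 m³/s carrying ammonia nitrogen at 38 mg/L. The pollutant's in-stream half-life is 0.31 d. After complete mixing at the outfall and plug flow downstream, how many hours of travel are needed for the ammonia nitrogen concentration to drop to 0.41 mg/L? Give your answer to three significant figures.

9.22 h

After mixing, C = (45.00·0.2200 + 0.9090·38.00) / 45.91 = 44.44/45.91 = 0.9680 mg/L.
Half-life 0.31 d → k = ln 2 / 0.31 = 2.236 d⁻¹.
0.9680·exp(−k·t) = 0.41 → t = ln(0.9680/0.41)/k = 33200 s = 9.222 h.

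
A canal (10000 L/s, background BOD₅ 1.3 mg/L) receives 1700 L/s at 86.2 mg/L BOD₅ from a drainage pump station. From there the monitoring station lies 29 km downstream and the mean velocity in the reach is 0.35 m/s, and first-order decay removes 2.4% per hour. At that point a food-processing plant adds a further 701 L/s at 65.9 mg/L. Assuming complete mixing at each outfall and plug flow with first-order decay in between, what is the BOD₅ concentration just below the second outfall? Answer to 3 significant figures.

11.1 mg/L

After mixing, C = (10000·1.300 + 1700·86.20) / 11700 = 159500/11700 = 13.64 mg/L; combined flow 11700 L/s.
Travel time t = 29·1000 / 0.35 = 82860 s = 23.02 h.
2.4%/h lost → k = −ln(1 − 0.024) = 0.02429 h⁻¹.
First-order decay: C = 13.64·exp(−k·t) = 13.64·0.5717 = 7.796 mg/L.
At the second outfall, C = (11700·7.796 + 701.0·65.90) / (11700 + 701.0) = 11.08 mg/L.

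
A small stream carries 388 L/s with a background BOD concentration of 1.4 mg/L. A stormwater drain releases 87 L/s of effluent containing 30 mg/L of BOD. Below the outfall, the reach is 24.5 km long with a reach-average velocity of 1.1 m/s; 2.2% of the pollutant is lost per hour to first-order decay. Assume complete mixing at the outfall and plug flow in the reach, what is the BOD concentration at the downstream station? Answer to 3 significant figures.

Flow-weighted average: C = (388.0·1.400 + 87.00·30.00) / 475.0 = 3153/475.0 = 6.638 mg/L.
Travel time t = 24.5·1000 / 1.1 = 22270 s = 6.187 h.
2.2%/h lost → k = −ln(1 − 0.022) = 0.02225 h⁻¹.
Decay over the reach: 6.638·exp(−kt) = 6.638·0.8714 = 5.785 mg/L.

5.78 mg/L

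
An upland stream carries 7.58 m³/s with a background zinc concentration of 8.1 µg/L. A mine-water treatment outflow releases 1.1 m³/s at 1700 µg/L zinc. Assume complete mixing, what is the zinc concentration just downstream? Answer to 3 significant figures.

Mass balance: C = (7.580·8.100 + 1.100·1700) / 8.680 = 1931/8.680 = 222.5 µg/L.

223 µg/L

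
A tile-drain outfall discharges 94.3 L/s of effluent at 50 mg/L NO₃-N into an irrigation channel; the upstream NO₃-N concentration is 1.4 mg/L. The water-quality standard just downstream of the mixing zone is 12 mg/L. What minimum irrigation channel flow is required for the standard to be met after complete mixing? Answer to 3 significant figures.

Set C_mix = 12: (Q·1.400 + 94.30·50.00) / (Q + 94.30) = 12
→ Q = 94.30·(50.00 − 12)/(12 − 1.400) = 338.1 L/s.

338 L/s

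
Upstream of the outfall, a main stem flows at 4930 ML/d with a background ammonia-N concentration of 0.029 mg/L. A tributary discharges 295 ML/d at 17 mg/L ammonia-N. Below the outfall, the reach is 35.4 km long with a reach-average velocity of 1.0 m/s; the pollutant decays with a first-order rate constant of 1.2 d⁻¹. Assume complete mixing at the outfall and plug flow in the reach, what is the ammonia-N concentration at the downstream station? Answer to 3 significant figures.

After mixing, C = (4930·0.02900 + 295.0·17.00) / 5225 = 5158/5225 = 0.9872 mg/L.
Travel time t = 35.4·1000 / 1.0 = 35400 s = 9.833 h.
Applying C = C₀e^(−kt): 0.9872 × 0.6116 = 0.6038 mg/L.

0.604 mg/L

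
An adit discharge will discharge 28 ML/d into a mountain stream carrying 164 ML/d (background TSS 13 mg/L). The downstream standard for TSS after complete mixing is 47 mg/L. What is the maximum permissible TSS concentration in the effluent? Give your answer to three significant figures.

246 mg/L

At the limit, (Qr·Cr + Qe·Cₑ)/(Qr + Qe) = 47:
Cₑ = (192.0·47 − 164.0·13.00) / 28.00 = 246.1 mg/L.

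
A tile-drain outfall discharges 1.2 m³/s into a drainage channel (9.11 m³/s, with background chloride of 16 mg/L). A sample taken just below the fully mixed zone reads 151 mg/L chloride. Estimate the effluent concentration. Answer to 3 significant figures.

1180 mg/L

Mass balance: 9.110·16.00 + 1.200·Cₑ = 10.31·151.0
→ Cₑ = (10.31·151.0 − 9.110·16.00) / 1.200 = 1176 mg/L.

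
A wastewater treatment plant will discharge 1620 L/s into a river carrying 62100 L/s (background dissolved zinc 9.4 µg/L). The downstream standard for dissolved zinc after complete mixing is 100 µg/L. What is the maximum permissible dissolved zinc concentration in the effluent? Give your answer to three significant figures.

At the limit, (Qr·Cr + Qe·Cₑ)/(Qr + Qe) = 100:
Cₑ = (63720·100 − 62100·9.400) / 1620 = 3573 µg/L.

3570 µg/L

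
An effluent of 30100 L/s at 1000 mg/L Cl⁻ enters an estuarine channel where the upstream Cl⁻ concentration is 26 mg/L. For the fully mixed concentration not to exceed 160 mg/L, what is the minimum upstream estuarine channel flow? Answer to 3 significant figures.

Set C_mix = 160: (Q·26.00 + 30100·1000) / (Q + 30100) = 160
→ Q = 30100·(1000 − 160)/(160 − 26.00) = 188700 L/s.

189000 L/s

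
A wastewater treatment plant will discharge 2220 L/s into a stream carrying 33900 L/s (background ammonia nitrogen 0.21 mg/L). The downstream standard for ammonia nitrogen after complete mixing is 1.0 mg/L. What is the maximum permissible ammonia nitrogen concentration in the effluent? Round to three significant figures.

13.1 mg/L

At the limit, (Qr·Cr + Qe·Cₑ)/(Qr + Qe) = 1.0:
Cₑ = (36120·1.0 − 33900·0.2100) / 2220 = 13.06 mg/L.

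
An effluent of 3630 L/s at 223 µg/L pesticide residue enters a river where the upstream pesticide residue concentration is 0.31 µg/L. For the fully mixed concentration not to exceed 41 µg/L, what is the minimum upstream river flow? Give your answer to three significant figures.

Set C_mix = 41: (Q·0.3100 + 3630·223.0) / (Q + 3630) = 41
→ Q = 3630·(223.0 − 41)/(41 − 0.3100) = 16240 L/s.

16200 L/s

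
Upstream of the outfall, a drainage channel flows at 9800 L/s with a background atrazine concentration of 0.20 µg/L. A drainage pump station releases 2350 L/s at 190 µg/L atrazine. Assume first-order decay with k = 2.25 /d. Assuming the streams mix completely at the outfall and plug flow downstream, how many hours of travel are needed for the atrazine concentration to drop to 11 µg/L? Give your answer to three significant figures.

Mass balance: C = (9800·0.2000 + 2350·190.0) / 12150 = 448500/12150 = 36.91 µg/L.
36.91·exp(−k·t) = 11 → t = ln(36.91/11)/k = 46490 s = 12.91 h.

12.9 h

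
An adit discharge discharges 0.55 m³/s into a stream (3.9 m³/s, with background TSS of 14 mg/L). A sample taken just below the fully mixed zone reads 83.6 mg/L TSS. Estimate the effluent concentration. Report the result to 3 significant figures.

Mass balance: 3.900·14.00 + 0.5500·Cₑ = 4.450·83.60
→ Cₑ = (4.450·83.60 − 3.900·14.00) / 0.5500 = 577.1 mg/L.

577 mg/L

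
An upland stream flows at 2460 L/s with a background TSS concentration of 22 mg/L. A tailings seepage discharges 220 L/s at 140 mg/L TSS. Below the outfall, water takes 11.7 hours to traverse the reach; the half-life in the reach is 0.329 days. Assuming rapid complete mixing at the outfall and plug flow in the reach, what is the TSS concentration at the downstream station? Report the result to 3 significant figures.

Flow-weighted average: C = (2460·22.00 + 220.0·140.0) / 2680 = 84920/2680 = 31.69 mg/L.
Half-life 0.329 d → k = ln 2 / 0.329 = 2.107 d⁻¹.
First-order decay: C = 31.69·exp(−k·t) = 31.69·0.3581 = 11.35 mg/L.

11.3 mg/L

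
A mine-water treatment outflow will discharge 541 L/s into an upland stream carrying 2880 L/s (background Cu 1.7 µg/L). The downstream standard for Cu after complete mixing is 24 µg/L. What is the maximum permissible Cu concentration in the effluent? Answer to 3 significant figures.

At the limit, (Qr·Cr + Qe·Cₑ)/(Qr + Qe) = 24:
Cₑ = (3421·24 − 2880·1.700) / 541.0 = 142.7 µg/L.

143 µg/L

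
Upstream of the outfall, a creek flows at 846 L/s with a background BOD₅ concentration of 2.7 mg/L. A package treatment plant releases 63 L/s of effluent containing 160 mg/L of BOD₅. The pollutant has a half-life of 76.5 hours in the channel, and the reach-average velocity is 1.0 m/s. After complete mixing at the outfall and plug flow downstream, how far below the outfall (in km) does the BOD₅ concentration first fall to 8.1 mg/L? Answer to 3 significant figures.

206 km

Conservation of mass: C = (846.0·2.700 + 63.00·160.0) / 909.0 = 12360/909.0 = 13.60 mg/L.
Half-life 76.5 h → k = ln 2 / 76.5 = 0.009061 h⁻¹ = 0.2175 d⁻¹.
Set 13.60·exp(−k·t) = 8.1 → t = ln(13.60/8.1)/k = 206000 s = 57.21 h.
Distance = v·t = 1.0·206000 = 206000 m = 206.0 km.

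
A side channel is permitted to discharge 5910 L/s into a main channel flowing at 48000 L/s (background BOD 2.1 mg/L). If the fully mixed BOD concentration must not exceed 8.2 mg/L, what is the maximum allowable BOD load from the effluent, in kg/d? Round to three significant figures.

Mass balance at the limit: 48000·2.100 + 5910·Cₑ = 53910·8.2 → Cₑ = 57.74 mg/L.
5910 L/s = 5.910 m³/s. Load = 5.910 m³/s × 57.74 g/m³ × 86 400 s/d = 29490 kg/d.

29500 kg/d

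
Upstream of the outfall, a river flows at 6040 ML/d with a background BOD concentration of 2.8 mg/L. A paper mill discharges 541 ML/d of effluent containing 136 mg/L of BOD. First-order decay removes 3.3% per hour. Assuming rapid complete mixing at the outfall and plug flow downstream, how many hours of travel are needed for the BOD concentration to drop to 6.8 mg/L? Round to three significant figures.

21.0 h

Conservation of mass: C = (6040·2.800 + 541.0·136.0) / 6581 = 90490/6581 = 13.75 mg/L.
3.3%/h lost → k = −ln(1 − 0.033) = 0.03356 h⁻¹.
13.75·exp(−k·t) = 6.8 → t = ln(13.75/6.8)/k = 75540 s = 20.98 h.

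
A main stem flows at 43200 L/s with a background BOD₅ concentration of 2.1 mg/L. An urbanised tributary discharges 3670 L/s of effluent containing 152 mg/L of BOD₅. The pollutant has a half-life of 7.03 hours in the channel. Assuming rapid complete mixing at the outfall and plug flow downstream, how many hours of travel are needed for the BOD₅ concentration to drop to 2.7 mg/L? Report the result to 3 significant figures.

16.6 h

Mixed concentration C = ΣQC/ΣQ = (43200·2.100 + 3670·152.0) / 46870 = 648600/46870 = 13.84 mg/L.
Half-life 7.03 h → k = ln 2 / 7.03 = 0.09860 h⁻¹ = 2.366 d⁻¹.
13.84·exp(−k·t) = 2.7 → t = ln(13.84/2.7)/k = 59660 s = 16.57 h.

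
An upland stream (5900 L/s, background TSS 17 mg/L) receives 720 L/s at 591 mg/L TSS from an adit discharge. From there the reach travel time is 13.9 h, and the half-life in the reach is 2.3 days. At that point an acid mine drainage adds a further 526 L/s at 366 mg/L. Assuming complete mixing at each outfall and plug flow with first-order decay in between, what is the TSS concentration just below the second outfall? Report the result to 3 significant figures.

Conservation of mass: C = (5900·17.00 + 720.0·591.0) / 6620 = 525800/6620 = 79.43 mg/L; combined flow 6620 L/s.
Half-life 2.3 d → k = ln 2 / 2.3 = 0.3014 d⁻¹.
After decay, C = 79.43 × e^(−kt) = 79.43 × 0.8398 = 66.71 mg/L.
Second outfall: C = (6620·66.71 + 526.0·366.0)/7146 = 88.74 mg/L.

88.7 mg/L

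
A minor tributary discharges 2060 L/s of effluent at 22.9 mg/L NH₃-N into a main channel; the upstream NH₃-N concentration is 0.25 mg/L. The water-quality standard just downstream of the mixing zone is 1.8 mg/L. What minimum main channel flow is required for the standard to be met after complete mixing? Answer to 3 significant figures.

28000 L/s

Set C_mix = 1.8: (Q·0.2500 + 2060·22.90) / (Q + 2060) = 1.8
→ Q = 2060·(22.90 − 1.8)/(1.8 − 0.2500) = 28040 L/s.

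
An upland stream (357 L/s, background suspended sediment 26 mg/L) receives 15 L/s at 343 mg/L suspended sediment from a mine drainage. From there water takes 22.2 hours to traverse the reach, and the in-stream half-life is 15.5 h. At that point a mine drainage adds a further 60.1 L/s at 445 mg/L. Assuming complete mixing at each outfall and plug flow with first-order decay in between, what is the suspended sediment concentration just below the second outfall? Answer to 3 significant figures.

Flow-weighted average: C = (357.0·26.00 + 15.00·343.0) / 372.0 = 14430/372.0 = 38.78 mg/L; combined flow 372.0 L/s.
Half-life 15.5 h → k = ln 2 / 15.5 = 0.04472 h⁻¹ = 1.073 d⁻¹.
After decay, C = 38.78 × e^(−kt) = 38.78 × 0.3706 = 14.37 mg/L.
At the second outfall, C = (372.0·14.37 + 60.10·445.0) / (372.0 + 60.10) = 74.27 mg/L.

74.3 mg/L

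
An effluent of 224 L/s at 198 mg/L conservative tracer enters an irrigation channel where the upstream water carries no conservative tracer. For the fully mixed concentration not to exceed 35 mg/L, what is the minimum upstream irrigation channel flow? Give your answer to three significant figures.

Set C_mix = 35: (Q·0 + 224.0·198.0) / (Q + 224.0) = 35
→ Q = 224.0·(198.0 − 35)/(35 − 0) = 1043 L/s.

1040 L/s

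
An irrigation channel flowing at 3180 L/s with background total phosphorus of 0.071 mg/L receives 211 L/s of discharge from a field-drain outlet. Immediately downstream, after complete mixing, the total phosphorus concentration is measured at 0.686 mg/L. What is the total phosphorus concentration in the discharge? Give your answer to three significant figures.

Mass balance: 3180·0.07100 + 211.0·Cₑ = 3391·0.6860
→ Cₑ = (3391·0.6860 − 3180·0.07100) / 211.0 = 9.955 mg/L.

9.95 mg/L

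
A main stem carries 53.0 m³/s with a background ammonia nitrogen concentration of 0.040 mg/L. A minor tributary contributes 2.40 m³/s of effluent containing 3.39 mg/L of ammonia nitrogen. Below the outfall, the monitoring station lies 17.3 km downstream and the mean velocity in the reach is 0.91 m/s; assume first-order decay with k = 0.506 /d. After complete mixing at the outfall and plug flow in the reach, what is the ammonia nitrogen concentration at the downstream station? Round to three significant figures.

Mixed concentration C = ΣQC/ΣQ = (53.00·0.04000 + 2.400·3.390) / 55.40 = 10.26/55.40 = 0.1851 mg/L.
Travel time t = 17.3·1000 / 0.91 = 19010 s = 5.281 h.
Applying C = C₀e^(−kt): 0.1851 × 0.8946 = 0.1656 mg/L.

0.166 mg/L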